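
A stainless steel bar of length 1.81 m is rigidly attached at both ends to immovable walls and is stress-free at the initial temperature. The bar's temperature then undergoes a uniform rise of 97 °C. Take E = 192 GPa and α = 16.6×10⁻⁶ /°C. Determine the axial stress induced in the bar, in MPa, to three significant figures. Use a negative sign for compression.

-309 MPa

Free thermal expansion αLΔT = 16.6e-6 · 1810 · 97 = 2.914 mm.
The walls impose strain ε = −(2.914)/1810 = -1.6102e-03; σ = Eε = 192000 · -1.6102e-03 = -309.2 MPa.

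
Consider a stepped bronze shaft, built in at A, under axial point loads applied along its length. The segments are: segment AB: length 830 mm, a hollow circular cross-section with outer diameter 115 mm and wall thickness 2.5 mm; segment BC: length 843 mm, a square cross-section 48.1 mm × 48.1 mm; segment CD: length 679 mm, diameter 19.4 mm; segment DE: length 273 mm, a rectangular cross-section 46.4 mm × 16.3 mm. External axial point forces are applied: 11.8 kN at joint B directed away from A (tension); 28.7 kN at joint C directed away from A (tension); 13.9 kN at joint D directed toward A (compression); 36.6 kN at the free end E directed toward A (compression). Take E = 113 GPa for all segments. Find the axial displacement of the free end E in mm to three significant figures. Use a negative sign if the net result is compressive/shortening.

-1.30 mm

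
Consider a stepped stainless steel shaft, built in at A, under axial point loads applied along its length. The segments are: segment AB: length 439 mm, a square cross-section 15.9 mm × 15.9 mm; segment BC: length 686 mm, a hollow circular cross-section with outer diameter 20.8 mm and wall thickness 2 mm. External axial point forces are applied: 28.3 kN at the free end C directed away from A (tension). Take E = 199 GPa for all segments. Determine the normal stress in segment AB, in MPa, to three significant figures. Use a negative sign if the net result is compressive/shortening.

112 MPa

Internal axial forces (sectioning from the free end, tension +): N_BC = 28.3 kN, N_AB = 28.3 kN.
A_AB = 252.8 mm².
σ_AB = N_AB/A_AB = 28300/252.8 = 111.9 MPa.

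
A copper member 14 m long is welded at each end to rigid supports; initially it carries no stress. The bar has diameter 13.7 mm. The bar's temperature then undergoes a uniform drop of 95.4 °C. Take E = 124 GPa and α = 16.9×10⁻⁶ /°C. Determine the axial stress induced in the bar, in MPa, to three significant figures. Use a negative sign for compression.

200 MPa

Free thermal expansion αLΔT = 16.9e-6 · 14000 · -95.4 = -22.57 mm.
The walls impose strain ε = −(-22.57)/14000 = 1.6123e-03; σ = Eε = 124000 · 1.6123e-03 = 199.9 MPa.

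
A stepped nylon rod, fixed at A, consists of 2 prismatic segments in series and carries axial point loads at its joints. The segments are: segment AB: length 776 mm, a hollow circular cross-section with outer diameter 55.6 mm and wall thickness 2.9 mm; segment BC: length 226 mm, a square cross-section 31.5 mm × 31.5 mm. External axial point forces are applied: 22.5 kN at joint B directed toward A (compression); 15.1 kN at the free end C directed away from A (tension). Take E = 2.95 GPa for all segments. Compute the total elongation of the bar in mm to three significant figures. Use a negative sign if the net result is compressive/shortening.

-2.89 mm

Internal axial forces (sectioning from the free end, tension +): N_BC = 15.1 kN, N_AB = -7.4 kN.
A_AB = 480.1 mm².
A_BC = 992.2 mm².
δ_AB = -7400·776/(480.1·2950) = -4.054 mm
δ_BC = 15100·226/(992.2·2950) = 1.166 mm
δ = Σδ_i = -2.888 mm.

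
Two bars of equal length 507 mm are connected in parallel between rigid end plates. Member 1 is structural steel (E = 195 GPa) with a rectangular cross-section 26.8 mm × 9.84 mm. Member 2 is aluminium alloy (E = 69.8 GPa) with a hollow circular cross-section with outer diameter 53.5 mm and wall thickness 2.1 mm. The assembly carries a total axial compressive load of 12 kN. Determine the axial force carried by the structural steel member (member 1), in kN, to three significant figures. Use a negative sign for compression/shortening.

A_1 = 263.7 mm².
A_2 = 339.1 mm².
Equal strain + equilibrium ⇒ each member carries load in proportion to AE: A₁E₁ = 51420000 N, A₂E₂ = 23670000 N, ΣAE = 75090000 N.
F₁ = P·A₁E₁/ΣAE = -12000·51420000/75090000 = -8218 N.

-8.22 kN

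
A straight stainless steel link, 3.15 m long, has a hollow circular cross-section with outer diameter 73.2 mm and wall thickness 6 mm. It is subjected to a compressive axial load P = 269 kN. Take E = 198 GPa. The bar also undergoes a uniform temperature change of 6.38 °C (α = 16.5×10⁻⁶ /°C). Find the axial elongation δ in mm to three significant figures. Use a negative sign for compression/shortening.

-3.05 mm

A = 1267 mm².
δ_mech = NL/(AE) = -269000·3150/(1267·198000) = -3.379 mm.
δ_thermal = αLΔT = 16.5e-6·3150·6.38 = 0.3316 mm.
δ = δ_mech + δ_thermal = -3.047 mm.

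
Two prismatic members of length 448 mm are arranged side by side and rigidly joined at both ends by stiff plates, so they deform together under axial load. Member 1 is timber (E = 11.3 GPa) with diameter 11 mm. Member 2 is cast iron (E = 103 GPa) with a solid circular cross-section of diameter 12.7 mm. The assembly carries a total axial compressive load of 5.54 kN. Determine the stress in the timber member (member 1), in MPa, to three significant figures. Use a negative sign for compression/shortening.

-4.43 MPa

A_1 = 95.03 mm².
A_2 = 126.7 mm².
Equal strain + equilibrium ⇒ each member carries load in proportion to AE: A₁E₁ = 1074000 N, A₂E₂ = 13050000 N, ΣAE = 14120000 N.
σ₁ = P·E₁/ΣAE = -5540·11300/14120000 = -4.433 MPa.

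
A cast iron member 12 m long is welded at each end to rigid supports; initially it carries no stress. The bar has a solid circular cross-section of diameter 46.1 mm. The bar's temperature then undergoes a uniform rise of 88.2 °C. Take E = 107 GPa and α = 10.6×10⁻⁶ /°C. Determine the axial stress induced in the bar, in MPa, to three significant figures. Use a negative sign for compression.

-100 MPa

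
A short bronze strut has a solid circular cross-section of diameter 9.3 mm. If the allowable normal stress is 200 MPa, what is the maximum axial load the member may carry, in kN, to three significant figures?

A = 67.93 mm².
P_max = σ_allow · A = 200 · 67.93 = 13590 N = 13.59 kN.

13.6 kN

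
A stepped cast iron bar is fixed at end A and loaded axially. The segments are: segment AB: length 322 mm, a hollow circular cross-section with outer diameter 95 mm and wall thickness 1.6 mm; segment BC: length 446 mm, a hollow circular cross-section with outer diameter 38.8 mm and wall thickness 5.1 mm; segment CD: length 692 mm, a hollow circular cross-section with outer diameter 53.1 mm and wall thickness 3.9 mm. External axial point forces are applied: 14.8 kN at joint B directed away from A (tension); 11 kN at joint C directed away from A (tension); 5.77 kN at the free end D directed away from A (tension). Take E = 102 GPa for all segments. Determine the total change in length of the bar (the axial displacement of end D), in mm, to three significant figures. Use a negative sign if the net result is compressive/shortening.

0.413 mm

Internal axial forces (sectioning from the free end, tension +): N_CD = 5.77 kN, N_BC = 16.77 kN, N_AB = 31.57 kN.
A_AB = 469.5 mm².
A_BC = 539.9 mm².
A_CD = 602.8 mm².
δ_AB = 31570·322/(469.5·102000) = 0.2123 mm
δ_BC = 16770·446/(539.9·102000) = 0.1358 mm
δ_CD = 5770·692/(602.8·102000) = 0.06494 mm
δ = Σδ_i = 0.413 mm.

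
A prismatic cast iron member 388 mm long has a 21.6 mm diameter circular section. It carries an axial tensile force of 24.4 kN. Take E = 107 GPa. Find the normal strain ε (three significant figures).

6.22e-04

A = 366.4 mm².
σ = N/A = 66.59 MPa; ε = σ/E = 66.59/107000 = 6.223e-04.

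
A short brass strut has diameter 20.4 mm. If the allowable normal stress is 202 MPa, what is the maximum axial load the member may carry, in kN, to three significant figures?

A = 326.9 mm².
P_max = σ_allow · A = 202 · 326.9 = 66020 N = 66.02 kN.

66.0 kN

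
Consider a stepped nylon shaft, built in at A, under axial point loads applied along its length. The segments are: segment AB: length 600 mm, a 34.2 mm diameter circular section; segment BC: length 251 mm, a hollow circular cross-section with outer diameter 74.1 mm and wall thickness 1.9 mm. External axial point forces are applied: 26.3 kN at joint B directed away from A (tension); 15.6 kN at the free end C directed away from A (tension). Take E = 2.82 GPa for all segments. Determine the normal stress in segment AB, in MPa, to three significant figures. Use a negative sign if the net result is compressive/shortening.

45.6 MPa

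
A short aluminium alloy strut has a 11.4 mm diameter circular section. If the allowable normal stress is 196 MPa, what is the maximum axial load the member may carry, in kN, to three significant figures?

A = 102.1 mm².
P_max = σ_allow · A = 196 · 102.1 = 20010 N = 20.01 kN.

20.0 kN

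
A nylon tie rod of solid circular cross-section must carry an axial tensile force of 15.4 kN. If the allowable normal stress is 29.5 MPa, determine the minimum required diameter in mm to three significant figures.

25.8 mm

Required area A ≥ P/σ_allow = 15400/29.5 = 522 mm².
For a solid circular section, d ≥ √(4A/π) = 25.78 mm.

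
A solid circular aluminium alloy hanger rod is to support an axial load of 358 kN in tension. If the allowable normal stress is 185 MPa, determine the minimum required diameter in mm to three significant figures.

Required area A ≥ P/σ_allow = 358000/185 = 1935 mm².
For a solid circular section, d ≥ √(4A/π) = 49.64 mm.

49.6 mm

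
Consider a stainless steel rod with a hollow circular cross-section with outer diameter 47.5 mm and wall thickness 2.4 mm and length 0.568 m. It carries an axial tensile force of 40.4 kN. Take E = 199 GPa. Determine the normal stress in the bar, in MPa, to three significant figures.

119 MPa

A = 340 mm².
σ = N/A = 40400/340 = 118.8 MPa.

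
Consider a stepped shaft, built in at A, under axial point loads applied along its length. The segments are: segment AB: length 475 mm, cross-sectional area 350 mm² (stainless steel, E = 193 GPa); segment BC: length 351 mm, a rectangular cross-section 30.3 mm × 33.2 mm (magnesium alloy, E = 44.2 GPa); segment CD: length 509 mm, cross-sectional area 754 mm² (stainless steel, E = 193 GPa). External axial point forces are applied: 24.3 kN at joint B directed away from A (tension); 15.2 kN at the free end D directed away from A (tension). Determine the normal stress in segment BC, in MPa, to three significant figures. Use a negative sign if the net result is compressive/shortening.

Internal axial forces (sectioning from the free end, tension +): N_CD = 15.2 kN, N_BC = 15.2 kN, N_AB = 39.5 kN.
A_BC = 1006 mm².
σ_BC = N_BC/A_BC = 15200/1006 = 15.11 MPa.

15.1 MPa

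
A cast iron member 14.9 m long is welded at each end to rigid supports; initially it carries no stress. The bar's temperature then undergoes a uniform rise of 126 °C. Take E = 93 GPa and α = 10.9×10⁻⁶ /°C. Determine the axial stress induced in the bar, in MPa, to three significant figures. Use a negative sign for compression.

-128 MPa

Free thermal expansion αLΔT = 10.9e-6 · 14900 · 126 = 20.46 mm.
The walls impose strain ε = −(20.46)/14900 = -1.3734e-03; σ = Eε = 93000 · -1.3734e-03 = -127.7 MPa.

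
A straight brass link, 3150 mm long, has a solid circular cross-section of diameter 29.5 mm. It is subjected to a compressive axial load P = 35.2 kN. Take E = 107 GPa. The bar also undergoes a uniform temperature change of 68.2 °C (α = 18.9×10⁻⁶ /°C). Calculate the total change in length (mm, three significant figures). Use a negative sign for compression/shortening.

A = 683.5 mm².
δ_mech = NL/(AE) = -35200·3150/(683.5·107000) = -1.516 mm.
δ_thermal = αLΔT = 18.9e-6·3150·68.2 = 4.06 mm.
δ = δ_mech + δ_thermal = 2.544 mm.

2.54 mm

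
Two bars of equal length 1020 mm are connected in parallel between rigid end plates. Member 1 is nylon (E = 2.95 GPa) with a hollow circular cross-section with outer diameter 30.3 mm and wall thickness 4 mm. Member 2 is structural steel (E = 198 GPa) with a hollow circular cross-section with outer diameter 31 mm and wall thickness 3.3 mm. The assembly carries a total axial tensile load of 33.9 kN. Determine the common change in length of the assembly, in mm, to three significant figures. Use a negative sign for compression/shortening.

0.598 mm

A_1 = 330.5 mm².
A_2 = 287.2 mm².
Equal strain + equilibrium ⇒ each member carries load in proportion to AE: A₁E₁ = 975000 N, A₂E₂ = 56860000 N, ΣAE = 57840000 N.
δ = PL/ΣAE = 33900·1020/57840000 = 0.5979 mm.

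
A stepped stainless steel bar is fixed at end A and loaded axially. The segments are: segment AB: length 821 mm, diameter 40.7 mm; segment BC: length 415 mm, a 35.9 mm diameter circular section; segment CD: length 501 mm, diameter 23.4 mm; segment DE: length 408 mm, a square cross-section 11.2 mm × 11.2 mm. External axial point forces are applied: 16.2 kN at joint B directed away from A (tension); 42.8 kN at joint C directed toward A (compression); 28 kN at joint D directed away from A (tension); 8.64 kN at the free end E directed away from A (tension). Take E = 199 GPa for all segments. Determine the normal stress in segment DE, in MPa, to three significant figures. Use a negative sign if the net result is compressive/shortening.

Internal axial forces (sectioning from the free end, tension +): N_DE = 8.64 kN, N_CD = 36.64 kN, N_BC = -6.16 kN, N_AB = 10.04 kN.
A_DE = 125.4 mm².
σ_DE = N_DE/A_DE = 8640/125.4 = 68.88 MPa.

68.9 MPa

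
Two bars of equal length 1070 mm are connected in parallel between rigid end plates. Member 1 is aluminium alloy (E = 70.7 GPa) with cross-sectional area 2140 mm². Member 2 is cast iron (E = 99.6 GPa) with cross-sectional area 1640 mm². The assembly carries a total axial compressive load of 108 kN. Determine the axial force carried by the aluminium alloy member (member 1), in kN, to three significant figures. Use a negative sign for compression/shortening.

Equal strain + equilibrium ⇒ each member carries load in proportion to AE: A₁E₁ = 151300000 N, A₂E₂ = 163300000 N, ΣAE = 314600000 N.
F₁ = P·A₁E₁/ΣAE = -108000·151300000/314600000 = -51930 N.

-51.9 kN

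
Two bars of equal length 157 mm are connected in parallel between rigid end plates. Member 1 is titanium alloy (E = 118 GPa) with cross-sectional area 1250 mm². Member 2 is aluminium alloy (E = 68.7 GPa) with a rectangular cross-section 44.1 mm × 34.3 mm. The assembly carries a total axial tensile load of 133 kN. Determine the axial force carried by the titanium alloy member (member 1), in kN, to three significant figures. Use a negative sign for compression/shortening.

A_2 = 1513 mm².
Equal strain + equilibrium ⇒ each member carries load in proportion to AE: A₁E₁ = 147500000 N, A₂E₂ = 103900000 N, ΣAE = 251400000 N.
F₁ = P·A₁E₁/ΣAE = 133000·147500000/251400000 = 78030 N.

78.0 kN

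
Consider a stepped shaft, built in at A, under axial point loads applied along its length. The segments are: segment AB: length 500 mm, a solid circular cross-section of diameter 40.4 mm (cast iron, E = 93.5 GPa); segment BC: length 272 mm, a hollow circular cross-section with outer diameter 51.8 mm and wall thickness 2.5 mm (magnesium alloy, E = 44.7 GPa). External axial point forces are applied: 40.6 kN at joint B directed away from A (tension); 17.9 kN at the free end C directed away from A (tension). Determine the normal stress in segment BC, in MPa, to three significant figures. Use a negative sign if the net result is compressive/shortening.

46.2 MPa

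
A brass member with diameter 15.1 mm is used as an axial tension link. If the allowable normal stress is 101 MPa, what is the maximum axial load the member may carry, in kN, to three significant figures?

18.1 kN

A = 179.1 mm².
P_max = σ_allow · A = 101 · 179.1 = 18090 N = 18.09 kN.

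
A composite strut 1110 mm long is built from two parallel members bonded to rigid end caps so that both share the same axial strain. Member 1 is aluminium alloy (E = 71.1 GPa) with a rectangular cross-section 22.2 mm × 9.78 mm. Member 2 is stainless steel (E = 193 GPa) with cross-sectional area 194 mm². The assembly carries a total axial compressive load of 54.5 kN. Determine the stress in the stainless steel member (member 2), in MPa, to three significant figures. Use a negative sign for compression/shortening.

-199 MPa

A_1 = 217.1 mm².
Equal strain + equilibrium ⇒ each member carries load in proportion to AE: A₁E₁ = 15440000 N, A₂E₂ = 37440000 N, ΣAE = 52880000 N.
σ₂ = P·E₂/ΣAE = -54500·193000/52880000 = -198.9 MPa.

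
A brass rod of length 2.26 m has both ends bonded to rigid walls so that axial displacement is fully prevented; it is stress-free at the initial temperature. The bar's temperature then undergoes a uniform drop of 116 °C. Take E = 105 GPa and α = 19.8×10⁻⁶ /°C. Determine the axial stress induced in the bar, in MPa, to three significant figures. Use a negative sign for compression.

Free thermal expansion αLΔT = 19.8e-6 · 2260 · -116 = -5.191 mm.
The walls impose strain ε = −(-5.191)/2260 = 2.2968e-03; σ = Eε = 105000 · 2.2968e-03 = 241.2 MPa.

241 MPa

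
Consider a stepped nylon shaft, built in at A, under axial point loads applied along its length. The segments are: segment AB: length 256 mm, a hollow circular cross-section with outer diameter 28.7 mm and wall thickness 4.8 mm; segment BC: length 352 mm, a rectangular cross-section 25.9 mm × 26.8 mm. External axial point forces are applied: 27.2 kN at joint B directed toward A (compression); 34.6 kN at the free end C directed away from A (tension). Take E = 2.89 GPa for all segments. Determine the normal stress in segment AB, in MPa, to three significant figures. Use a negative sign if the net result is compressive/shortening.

20.5 MPa

Internal axial forces (sectioning from the free end, tension +): N_BC = 34.6 kN, N_AB = 7.4 kN.
A_AB = 360.4 mm².
σ_AB = N_AB/A_AB = 7400/360.4 = 20.53 MPa.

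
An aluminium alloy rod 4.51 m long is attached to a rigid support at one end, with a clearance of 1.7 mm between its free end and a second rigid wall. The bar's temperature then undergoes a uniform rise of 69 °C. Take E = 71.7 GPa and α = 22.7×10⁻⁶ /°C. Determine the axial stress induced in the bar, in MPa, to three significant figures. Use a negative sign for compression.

-85.3 MPa

Free thermal expansion αLΔT = 22.7e-6 · 4510 · 69 = 7.064 mm.
The walls engage after the gap closes; constrained expansion = 7.064 − 1.7 = 5.364 mm.
The walls impose strain ε = −(5.364)/4510 = -1.1894e-03; σ = Eε = 71700 · -1.1894e-03 = -85.28 MPa.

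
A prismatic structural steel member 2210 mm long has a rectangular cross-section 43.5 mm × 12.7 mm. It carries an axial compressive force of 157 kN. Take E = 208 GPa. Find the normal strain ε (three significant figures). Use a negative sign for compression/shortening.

-0.00137

A = 552.4 mm².
σ = N/A = -284.2 MPa; ε = σ/E = -284.2/208000 = -1.366e-03.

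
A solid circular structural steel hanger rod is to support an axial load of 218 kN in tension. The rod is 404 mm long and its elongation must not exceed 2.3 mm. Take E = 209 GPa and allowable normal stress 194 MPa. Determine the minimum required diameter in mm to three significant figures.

Required area A ≥ P/σ_allow = 218000/194 = 1124 mm².
For a solid circular section, d ≥ √(4A/π) = 37.83 mm.
Elongation limit: A ≥ PL/(Eδ_allow) = 218000·404/(209000·2.3) = 183.2 mm² ⇒ d ≥ 15.27 mm.
The stress limit governs.

37.8 mm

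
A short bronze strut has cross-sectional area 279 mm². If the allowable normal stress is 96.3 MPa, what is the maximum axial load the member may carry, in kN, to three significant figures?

26.9 kN

P_max = σ_allow · A = 96.3 · 279 = 26870 N = 26.87 kN.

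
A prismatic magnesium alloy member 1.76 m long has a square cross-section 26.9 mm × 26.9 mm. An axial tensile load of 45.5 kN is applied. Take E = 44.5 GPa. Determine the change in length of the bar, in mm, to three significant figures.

A = 723.6 mm².
δ_mech = NL/(AE) = 45500·1760/(723.6·44500) = 2.487 mm.

2.49 mm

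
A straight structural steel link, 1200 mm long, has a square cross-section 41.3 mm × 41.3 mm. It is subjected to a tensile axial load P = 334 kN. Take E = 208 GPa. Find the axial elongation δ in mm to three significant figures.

1.13 mm

A = 1706 mm².
δ_mech = NL/(AE) = 334000·1200/(1706·208000) = 1.13 mm.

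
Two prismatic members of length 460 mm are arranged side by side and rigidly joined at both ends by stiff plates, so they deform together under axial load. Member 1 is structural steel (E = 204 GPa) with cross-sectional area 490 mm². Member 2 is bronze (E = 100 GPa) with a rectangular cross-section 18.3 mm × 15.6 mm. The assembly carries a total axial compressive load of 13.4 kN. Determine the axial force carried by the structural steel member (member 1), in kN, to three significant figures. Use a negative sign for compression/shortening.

A_2 = 285.5 mm².
Equal strain + equilibrium ⇒ each member carries load in proportion to AE: A₁E₁ = 99960000 N, A₂E₂ = 28550000 N, ΣAE = 128500000 N.
F₁ = P·A₁E₁/ΣAE = -13400·99960000/128500000 = -10420 N.

-10.4 kN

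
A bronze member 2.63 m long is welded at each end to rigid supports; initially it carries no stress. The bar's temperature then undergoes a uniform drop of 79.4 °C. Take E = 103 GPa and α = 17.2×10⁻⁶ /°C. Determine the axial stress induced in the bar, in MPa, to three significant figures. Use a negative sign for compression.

141 MPa

Free thermal expansion αLΔT = 17.2e-6 · 2630 · -79.4 = -3.592 mm.
The walls impose strain ε = −(-3.592)/2630 = 1.3657e-03; σ = Eε = 103000 · 1.3657e-03 = 140.7 MPa.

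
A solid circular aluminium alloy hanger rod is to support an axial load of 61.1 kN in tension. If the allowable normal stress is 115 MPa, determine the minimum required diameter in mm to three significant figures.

Required area A ≥ P/σ_allow = 61100/115 = 531.3 mm².
For a solid circular section, d ≥ √(4A/π) = 26.01 mm.

26.0 mm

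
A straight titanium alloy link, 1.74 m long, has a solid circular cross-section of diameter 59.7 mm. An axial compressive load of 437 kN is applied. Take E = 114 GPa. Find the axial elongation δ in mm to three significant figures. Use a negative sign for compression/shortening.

-2.38 mm

A = 2799 mm².
δ_mech = NL/(AE) = -437000·1740/(2799·114000) = -2.383 mm.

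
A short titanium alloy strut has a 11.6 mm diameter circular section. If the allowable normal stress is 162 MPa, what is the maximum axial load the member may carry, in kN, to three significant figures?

A = 105.7 mm².
P_max = σ_allow · A = 162 · 105.7 = 17120 N = 17.12 kN.

17.1 kN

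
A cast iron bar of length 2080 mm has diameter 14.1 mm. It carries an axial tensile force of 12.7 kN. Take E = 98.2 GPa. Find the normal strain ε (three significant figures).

8.28e-04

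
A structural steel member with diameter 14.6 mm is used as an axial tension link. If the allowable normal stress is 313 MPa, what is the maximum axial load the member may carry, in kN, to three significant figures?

52.4 kN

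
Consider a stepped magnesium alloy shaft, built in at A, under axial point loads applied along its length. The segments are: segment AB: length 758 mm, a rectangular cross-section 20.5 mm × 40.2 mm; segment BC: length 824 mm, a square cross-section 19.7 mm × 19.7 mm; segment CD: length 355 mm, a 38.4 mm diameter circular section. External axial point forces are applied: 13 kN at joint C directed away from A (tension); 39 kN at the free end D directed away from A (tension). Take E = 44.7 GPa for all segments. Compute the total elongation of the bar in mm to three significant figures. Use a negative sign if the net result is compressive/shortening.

3.81 mm

Internal axial forces (sectioning from the free end, tension +): N_CD = 39 kN, N_BC = 52 kN, N_AB = 52 kN.
A_AB = 824.1 mm².
A_BC = 388.1 mm².
A_CD = 1158 mm².
δ_AB = 52000·758/(824.1·44700) = 1.07 mm
δ_BC = 52000·824/(388.1·44700) = 2.47 mm
δ_CD = 39000·355/(1158·44700) = 0.2674 mm
δ = Σδ_i = 3.807 mm.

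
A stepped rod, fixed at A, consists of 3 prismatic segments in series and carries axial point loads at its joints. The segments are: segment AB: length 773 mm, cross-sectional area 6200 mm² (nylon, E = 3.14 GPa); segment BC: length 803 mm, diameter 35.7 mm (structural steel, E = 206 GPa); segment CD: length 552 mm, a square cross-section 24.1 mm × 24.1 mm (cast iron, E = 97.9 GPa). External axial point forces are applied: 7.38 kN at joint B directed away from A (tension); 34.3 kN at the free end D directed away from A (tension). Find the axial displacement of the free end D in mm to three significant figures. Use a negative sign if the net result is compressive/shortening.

2.12 mm

Internal axial forces (sectioning from the free end, tension +): N_CD = 34.3 kN, N_BC = 34.3 kN, N_AB = 41.68 kN.
A_BC = 1001 mm².
A_CD = 580.8 mm².
δ_AB = 41680·773/(6200·3140) = 1.655 mm
δ_BC = 34300·803/(1001·206000) = 0.1336 mm
δ_CD = 34300·552/(580.8·97900) = 0.333 mm
δ = Σδ_i = 2.122 mm.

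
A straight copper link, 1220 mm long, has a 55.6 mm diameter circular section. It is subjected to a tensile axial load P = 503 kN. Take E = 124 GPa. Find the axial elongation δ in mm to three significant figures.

2.04 mm

A = 2428 mm².
δ_mech = NL/(AE) = 503000·1220/(2428·124000) = 2.038 mm.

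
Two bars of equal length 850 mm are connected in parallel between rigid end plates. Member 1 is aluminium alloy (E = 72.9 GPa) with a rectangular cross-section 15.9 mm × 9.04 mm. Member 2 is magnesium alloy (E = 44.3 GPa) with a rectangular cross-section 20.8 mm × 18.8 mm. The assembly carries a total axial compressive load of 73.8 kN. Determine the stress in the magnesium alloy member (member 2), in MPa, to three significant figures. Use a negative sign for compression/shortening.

-118 MPa

A_1 = 143.7 mm².
A_2 = 391 mm².
Equal strain + equilibrium ⇒ each member carries load in proportion to AE: A₁E₁ = 10480000 N, A₂E₂ = 17320000 N, ΣAE = 27800000 N.
σ₂ = P·E₂/ΣAE = -73800·44300/27800000 = -117.6 MPa.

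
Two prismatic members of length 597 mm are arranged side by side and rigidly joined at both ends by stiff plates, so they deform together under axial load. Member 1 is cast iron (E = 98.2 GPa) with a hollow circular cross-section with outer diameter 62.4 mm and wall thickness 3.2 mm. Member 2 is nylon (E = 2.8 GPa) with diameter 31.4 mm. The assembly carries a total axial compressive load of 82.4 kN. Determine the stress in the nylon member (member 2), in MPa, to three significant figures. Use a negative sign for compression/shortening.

A_1 = 595.1 mm².
A_2 = 774.4 mm².
Equal strain + equilibrium ⇒ each member carries load in proportion to AE: A₁E₁ = 58440000 N, A₂E₂ = 2168000 N, ΣAE = 60610000 N.
σ₂ = P·E₂/ΣAE = -82400·2800/60610000 = -3.807 MPa.

-3.81 MPa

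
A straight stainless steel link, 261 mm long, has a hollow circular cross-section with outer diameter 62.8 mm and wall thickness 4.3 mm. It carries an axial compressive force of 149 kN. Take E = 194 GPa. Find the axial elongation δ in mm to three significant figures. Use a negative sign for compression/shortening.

-0.254 mm

A = 790.3 mm².
δ_mech = NL/(AE) = -149000·261/(790.3·194000) = -0.2537 mm.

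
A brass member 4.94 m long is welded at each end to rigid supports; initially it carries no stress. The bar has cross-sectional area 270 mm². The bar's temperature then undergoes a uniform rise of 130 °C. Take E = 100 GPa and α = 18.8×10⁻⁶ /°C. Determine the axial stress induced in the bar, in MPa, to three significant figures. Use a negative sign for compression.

Free thermal expansion αLΔT = 18.8e-6 · 4940 · 130 = 12.07 mm.
The walls impose strain ε = −(12.07)/4940 = -2.4440e-03; σ = Eε = 100000 · -2.4440e-03 = -244.4 MPa.

-244 MPa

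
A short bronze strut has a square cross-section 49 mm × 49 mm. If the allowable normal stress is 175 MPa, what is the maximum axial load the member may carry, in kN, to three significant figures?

420 kN

A = 2401 mm².
P_max = σ_allow · A = 175 · 2401 = 420200 N = 420.2 kN.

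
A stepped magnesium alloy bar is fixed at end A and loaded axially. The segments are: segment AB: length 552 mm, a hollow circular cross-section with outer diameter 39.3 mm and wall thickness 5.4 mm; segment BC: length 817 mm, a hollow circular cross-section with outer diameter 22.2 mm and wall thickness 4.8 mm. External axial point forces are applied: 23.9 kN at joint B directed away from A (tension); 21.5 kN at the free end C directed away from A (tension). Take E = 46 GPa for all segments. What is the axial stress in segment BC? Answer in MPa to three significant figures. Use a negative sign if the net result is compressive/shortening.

Internal axial forces (sectioning from the free end, tension +): N_BC = 21.5 kN, N_AB = 45.4 kN.
A_BC = 262.4 mm².
σ_BC = N_BC/A_BC = 21500/262.4 = 81.94 MPa.

81.9 MPa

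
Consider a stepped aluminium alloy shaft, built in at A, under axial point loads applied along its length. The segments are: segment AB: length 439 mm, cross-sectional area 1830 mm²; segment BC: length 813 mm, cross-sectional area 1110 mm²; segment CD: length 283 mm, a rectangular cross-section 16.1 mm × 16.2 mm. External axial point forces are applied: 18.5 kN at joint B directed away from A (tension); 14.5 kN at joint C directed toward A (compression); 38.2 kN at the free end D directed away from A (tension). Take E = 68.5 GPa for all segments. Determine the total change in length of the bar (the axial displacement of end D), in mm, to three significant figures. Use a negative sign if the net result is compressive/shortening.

1.01 mm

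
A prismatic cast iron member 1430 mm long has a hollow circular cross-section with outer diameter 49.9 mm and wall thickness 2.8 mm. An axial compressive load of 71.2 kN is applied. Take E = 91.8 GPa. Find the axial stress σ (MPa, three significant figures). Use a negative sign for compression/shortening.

A = 414.3 mm².
σ = N/A = -71200/414.3 = -171.9 MPa.

-172 MPa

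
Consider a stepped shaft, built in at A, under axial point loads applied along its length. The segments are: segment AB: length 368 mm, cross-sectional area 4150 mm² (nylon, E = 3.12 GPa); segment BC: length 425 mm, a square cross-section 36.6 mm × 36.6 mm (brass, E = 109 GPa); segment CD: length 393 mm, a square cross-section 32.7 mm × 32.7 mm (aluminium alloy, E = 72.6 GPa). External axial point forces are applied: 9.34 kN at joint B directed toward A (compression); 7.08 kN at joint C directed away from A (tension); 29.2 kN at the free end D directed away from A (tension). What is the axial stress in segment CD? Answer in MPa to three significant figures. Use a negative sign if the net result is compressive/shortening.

27.3 MPa

Internal axial forces (sectioning from the free end, tension +): N_CD = 29.2 kN, N_BC = 36.28 kN, N_AB = 26.94 kN.
A_CD = 1069 mm².
σ_CD = N_CD/A_CD = 29200/1069 = 27.31 MPa.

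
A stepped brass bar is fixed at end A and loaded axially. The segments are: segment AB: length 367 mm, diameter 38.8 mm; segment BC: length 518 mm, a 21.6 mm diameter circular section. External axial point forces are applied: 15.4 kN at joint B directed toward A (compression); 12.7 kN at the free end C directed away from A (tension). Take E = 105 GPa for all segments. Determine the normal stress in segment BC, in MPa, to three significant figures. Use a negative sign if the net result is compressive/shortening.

Internal axial forces (sectioning from the free end, tension +): N_BC = 12.7 kN, N_AB = -2.7 kN.
A_BC = 366.4 mm².
σ_BC = N_BC/A_BC = 12700/366.4 = 34.66 MPa.

34.7 MPa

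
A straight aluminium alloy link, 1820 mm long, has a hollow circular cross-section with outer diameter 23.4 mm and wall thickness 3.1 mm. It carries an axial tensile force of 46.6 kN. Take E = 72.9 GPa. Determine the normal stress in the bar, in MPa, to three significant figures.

A = 197.7 mm².
σ = N/A = 46600/197.7 = 235.7 MPa.

236 MPa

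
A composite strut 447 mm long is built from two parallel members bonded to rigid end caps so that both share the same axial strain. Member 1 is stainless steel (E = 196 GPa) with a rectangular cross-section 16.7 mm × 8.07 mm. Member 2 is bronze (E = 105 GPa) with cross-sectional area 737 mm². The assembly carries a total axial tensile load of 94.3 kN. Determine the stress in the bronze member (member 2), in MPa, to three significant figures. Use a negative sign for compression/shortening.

A_1 = 134.8 mm².
Equal strain + equilibrium ⇒ each member carries load in proportion to AE: A₁E₁ = 26410000 N, A₂E₂ = 77380000 N, ΣAE = 103800000 N.
σ₂ = P·E₂/ΣAE = 94300·105000/103800000 = 95.39 MPa.

95.4 MPa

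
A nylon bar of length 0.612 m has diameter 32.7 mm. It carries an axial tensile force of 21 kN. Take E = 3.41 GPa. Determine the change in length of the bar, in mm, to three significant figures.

4.49 mm

A = 839.8 mm².
δ_mech = NL/(AE) = 21000·612/(839.8·3410) = 4.488 mm.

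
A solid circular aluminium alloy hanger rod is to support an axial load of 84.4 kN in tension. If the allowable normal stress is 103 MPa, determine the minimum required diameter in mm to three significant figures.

Required area A ≥ P/σ_allow = 84400/103 = 819.4 mm².
For a solid circular section, d ≥ √(4A/π) = 32.3 mm.

32.3 mm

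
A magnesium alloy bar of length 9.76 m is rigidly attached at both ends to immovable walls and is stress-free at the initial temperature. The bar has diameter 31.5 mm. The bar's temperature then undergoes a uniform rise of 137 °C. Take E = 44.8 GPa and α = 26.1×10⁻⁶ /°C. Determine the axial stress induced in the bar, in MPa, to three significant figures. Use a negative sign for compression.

-160 MPa

Free thermal expansion αLΔT = 26.1e-6 · 9760 · 137 = 34.9 mm.
The walls impose strain ε = −(34.9)/9760 = -3.5757e-03; σ = Eε = 44800 · -3.5757e-03 = -160.2 MPa.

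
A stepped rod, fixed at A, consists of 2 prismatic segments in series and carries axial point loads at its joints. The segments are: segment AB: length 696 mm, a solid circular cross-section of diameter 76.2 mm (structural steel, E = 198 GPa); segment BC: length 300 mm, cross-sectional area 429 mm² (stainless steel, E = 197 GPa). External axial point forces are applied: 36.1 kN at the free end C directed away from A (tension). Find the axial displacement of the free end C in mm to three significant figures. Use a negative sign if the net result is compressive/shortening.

0.156 mm

Internal axial forces (sectioning from the free end, tension +): N_BC = 36.1 kN, N_AB = 36.1 kN.
A_AB = 4560 mm².
δ_AB = 36100·696/(4560·198000) = 0.02783 mm
δ_BC = 36100·300/(429·197000) = 0.1281 mm
δ = Σδ_i = 0.156 mm.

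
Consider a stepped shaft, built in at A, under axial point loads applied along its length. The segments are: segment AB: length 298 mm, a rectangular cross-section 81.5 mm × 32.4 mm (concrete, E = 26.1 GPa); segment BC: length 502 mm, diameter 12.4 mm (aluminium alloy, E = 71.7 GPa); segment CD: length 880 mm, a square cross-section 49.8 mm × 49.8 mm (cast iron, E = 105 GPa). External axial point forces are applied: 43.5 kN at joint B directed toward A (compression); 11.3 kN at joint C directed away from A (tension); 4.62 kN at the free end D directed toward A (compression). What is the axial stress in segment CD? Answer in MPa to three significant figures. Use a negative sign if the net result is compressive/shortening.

Internal axial forces (sectioning from the free end, tension +): N_CD = -4.62 kN, N_BC = 6.68 kN, N_AB = -36.82 kN.
A_CD = 2480 mm².
σ_CD = N_CD/A_CD = -4620/2480 = -1.863 MPa.

-1.86 MPa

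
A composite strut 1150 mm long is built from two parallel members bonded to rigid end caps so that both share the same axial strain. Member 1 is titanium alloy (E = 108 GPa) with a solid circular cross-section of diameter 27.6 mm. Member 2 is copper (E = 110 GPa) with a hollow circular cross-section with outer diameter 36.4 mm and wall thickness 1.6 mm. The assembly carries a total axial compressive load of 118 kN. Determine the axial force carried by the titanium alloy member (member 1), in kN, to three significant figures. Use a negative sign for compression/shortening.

A_1 = 598.3 mm².
A_2 = 174.9 mm².
Equal strain + equilibrium ⇒ each member carries load in proportion to AE: A₁E₁ = 64610000 N, A₂E₂ = 19240000 N, ΣAE = 83860000 N.
F₁ = P·A₁E₁/ΣAE = -118000·64610000/83860000 = -90920 N.

-90.9 kN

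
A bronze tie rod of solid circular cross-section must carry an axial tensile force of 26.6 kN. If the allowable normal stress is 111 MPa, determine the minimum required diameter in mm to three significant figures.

17.5 mm

Required area A ≥ P/σ_allow = 26600/111 = 239.6 mm².
For a solid circular section, d ≥ √(4A/π) = 17.47 mm.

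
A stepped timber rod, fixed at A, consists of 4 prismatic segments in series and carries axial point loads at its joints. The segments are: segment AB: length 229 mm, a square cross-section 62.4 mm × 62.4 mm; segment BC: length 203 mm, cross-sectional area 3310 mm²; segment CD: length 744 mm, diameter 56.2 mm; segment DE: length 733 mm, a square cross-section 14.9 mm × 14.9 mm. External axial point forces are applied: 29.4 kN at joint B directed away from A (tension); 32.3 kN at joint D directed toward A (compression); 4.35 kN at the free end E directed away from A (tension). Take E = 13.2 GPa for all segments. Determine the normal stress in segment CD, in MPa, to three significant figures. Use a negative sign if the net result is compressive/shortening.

-11.3 MPa

Internal axial forces (sectioning from the free end, tension +): N_DE = 4.35 kN, N_CD = -27.95 kN, N_BC = -27.95 kN, N_AB = 1.45 kN.
A_CD = 2481 mm².
σ_CD = N_CD/A_CD = -27950/2481 = -11.27 MPa.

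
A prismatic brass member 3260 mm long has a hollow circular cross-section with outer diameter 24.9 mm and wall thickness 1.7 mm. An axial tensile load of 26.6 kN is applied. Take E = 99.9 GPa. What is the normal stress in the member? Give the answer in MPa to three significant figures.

A = 123.9 mm².
σ = N/A = 26600/123.9 = 214.7 MPa.

215 MPa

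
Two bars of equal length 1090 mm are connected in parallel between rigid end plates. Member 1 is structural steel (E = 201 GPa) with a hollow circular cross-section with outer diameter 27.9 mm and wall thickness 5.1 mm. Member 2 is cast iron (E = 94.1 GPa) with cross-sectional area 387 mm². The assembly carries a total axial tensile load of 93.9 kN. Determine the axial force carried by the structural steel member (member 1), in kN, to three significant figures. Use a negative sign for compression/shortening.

A_1 = 365.3 mm².
Equal strain + equilibrium ⇒ each member carries load in proportion to AE: A₁E₁ = 73430000 N, A₂E₂ = 36420000 N, ΣAE = 109800000 N.
F₁ = P·A₁E₁/ΣAE = 93900·73430000/109800000 = 62770 N.

62.8 kN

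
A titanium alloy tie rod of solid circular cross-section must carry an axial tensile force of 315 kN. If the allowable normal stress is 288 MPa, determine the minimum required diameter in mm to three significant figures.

37.3 mm

Required area A ≥ P/σ_allow = 315000/288 = 1094 mm².
For a solid circular section, d ≥ √(4A/π) = 37.32 mm.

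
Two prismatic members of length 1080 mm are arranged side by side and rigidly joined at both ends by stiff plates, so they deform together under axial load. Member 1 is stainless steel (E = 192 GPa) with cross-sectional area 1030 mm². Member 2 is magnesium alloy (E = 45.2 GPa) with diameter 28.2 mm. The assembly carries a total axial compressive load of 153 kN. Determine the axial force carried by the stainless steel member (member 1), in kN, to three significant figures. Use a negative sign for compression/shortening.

A_2 = 624.6 mm².
Equal strain + equilibrium ⇒ each member carries load in proportion to AE: A₁E₁ = 197800000 N, A₂E₂ = 28230000 N, ΣAE = 226000000 N.
F₁ = P·A₁E₁/ΣAE = -153000·197800000/226000000 = -133900 N.

-134 kN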